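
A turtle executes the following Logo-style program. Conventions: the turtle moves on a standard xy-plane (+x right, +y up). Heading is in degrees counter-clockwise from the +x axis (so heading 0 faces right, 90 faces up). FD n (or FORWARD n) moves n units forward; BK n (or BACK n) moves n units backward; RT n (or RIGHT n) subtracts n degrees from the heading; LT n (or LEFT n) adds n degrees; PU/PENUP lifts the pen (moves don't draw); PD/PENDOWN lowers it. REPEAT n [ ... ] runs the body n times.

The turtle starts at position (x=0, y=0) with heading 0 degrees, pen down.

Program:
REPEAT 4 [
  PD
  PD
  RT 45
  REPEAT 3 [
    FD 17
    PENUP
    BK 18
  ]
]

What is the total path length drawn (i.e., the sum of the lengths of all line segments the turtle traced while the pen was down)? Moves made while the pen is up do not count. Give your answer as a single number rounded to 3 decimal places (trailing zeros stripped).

Executing turtle program step by step:
Start: pos=(0,0), heading=0, pen down
REPEAT 4 [
  -- iteration 1/4 --
  PD: pen down
  PD: pen down
  RT 45: heading 0 -> 315
  REPEAT 3 [
    -- iteration 1/3 --
    FD 17: (0,0) -> (12.021,-12.021) [heading=315, draw]
    PU: pen up
    BK 18: (12.021,-12.021) -> (-0.707,0.707) [heading=315, move]
    -- iteration 2/3 --
    FD 17: (-0.707,0.707) -> (11.314,-11.314) [heading=315, move]
    PU: pen up
    BK 18: (11.314,-11.314) -> (-1.414,1.414) [heading=315, move]
    -- iteration 3/3 --
    FD 17: (-1.414,1.414) -> (10.607,-10.607) [heading=315, move]
    PU: pen up
    BK 18: (10.607,-10.607) -> (-2.121,2.121) [heading=315, move]
  ]
  -- iteration 2/4 --
  PD: pen down
  PD: pen down
  RT 45: heading 315 -> 270
  REPEAT 3 [
    -- iteration 1/3 --
    FD 17: (-2.121,2.121) -> (-2.121,-14.879) [heading=270, draw]
    PU: pen up
    BK 18: (-2.121,-14.879) -> (-2.121,3.121) [heading=270, move]
    -- iteration 2/3 --
    FD 17: (-2.121,3.121) -> (-2.121,-13.879) [heading=270, move]
    PU: pen up
    BK 18: (-2.121,-13.879) -> (-2.121,4.121) [heading=270, move]
    -- iteration 3/3 --
    FD 17: (-2.121,4.121) -> (-2.121,-12.879) [heading=270, move]
    PU: pen up
    BK 18: (-2.121,-12.879) -> (-2.121,5.121) [heading=270, move]
  ]
  -- iteration 3/4 --
  PD: pen down
  PD: pen down
  RT 45: heading 270 -> 225
  REPEAT 3 [
    -- iteration 1/3 --
    FD 17: (-2.121,5.121) -> (-14.142,-6.899) [heading=225, draw]
    PU: pen up
    BK 18: (-14.142,-6.899) -> (-1.414,5.828) [heading=225, move]
    -- iteration 2/3 --
    FD 17: (-1.414,5.828) -> (-13.435,-6.192) [heading=225, move]
    PU: pen up
    BK 18: (-13.435,-6.192) -> (-0.707,6.536) [heading=225, move]
    -- iteration 3/3 --
    FD 17: (-0.707,6.536) -> (-12.728,-5.485) [heading=225, move]
    PU: pen up
    BK 18: (-12.728,-5.485) -> (0,7.243) [heading=225, move]
  ]
  -- iteration 4/4 --
  PD: pen down
  PD: pen down
  RT 45: heading 225 -> 180
  REPEAT 3 [
    -- iteration 1/3 --
    FD 17: (0,7.243) -> (-17,7.243) [heading=180, draw]
    PU: pen up
    BK 18: (-17,7.243) -> (1,7.243) [heading=180, move]
    -- iteration 2/3 --
    FD 17: (1,7.243) -> (-16,7.243) [heading=180, move]
    PU: pen up
    BK 18: (-16,7.243) -> (2,7.243) [heading=180, move]
    -- iteration 3/3 --
    FD 17: (2,7.243) -> (-15,7.243) [heading=180, move]
    PU: pen up
    BK 18: (-15,7.243) -> (3,7.243) [heading=180, move]
  ]
]
Final: pos=(3,7.243), heading=180, 4 segment(s) drawn

Segment lengths:
  seg 1: (0,0) -> (12.021,-12.021), length = 17
  seg 2: (-2.121,2.121) -> (-2.121,-14.879), length = 17
  seg 3: (-2.121,5.121) -> (-14.142,-6.899), length = 17
  seg 4: (0,7.243) -> (-17,7.243), length = 17
Total = 68

Answer: 68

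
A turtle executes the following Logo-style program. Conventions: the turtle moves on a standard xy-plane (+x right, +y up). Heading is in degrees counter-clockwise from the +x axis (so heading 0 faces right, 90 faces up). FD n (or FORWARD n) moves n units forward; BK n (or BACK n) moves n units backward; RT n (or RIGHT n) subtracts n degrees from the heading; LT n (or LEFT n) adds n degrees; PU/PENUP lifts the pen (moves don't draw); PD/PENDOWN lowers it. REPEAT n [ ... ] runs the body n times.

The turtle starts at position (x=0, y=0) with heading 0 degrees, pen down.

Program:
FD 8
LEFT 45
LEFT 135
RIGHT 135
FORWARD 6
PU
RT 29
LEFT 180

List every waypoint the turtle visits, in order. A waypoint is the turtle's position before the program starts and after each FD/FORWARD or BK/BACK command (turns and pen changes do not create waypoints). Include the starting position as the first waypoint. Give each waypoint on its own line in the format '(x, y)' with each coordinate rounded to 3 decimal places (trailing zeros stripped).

Answer: (0, 0)
(8, 0)
(12.243, 4.243)

Derivation:
Executing turtle program step by step:
Start: pos=(0,0), heading=0, pen down
FD 8: (0,0) -> (8,0) [heading=0, draw]
LT 45: heading 0 -> 45
LT 135: heading 45 -> 180
RT 135: heading 180 -> 45
FD 6: (8,0) -> (12.243,4.243) [heading=45, draw]
PU: pen up
RT 29: heading 45 -> 16
LT 180: heading 16 -> 196
Final: pos=(12.243,4.243), heading=196, 2 segment(s) drawn
Waypoints (3 total):
(0, 0)
(8, 0)
(12.243, 4.243)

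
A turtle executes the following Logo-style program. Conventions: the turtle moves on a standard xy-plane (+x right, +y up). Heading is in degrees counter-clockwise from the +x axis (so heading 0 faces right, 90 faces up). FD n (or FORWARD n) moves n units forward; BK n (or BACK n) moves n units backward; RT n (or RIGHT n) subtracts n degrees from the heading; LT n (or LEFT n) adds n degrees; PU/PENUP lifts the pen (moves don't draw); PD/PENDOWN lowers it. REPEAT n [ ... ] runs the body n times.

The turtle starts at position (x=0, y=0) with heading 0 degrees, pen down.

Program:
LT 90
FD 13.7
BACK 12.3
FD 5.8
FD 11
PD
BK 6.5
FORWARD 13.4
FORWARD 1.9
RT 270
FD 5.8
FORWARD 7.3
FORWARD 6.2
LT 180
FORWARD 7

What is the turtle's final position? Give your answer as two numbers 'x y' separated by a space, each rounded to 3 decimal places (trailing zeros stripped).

Answer: -12.3 27

Derivation:
Executing turtle program step by step:
Start: pos=(0,0), heading=0, pen down
LT 90: heading 0 -> 90
FD 13.7: (0,0) -> (0,13.7) [heading=90, draw]
BK 12.3: (0,13.7) -> (0,1.4) [heading=90, draw]
FD 5.8: (0,1.4) -> (0,7.2) [heading=90, draw]
FD 11: (0,7.2) -> (0,18.2) [heading=90, draw]
PD: pen down
BK 6.5: (0,18.2) -> (0,11.7) [heading=90, draw]
FD 13.4: (0,11.7) -> (0,25.1) [heading=90, draw]
FD 1.9: (0,25.1) -> (0,27) [heading=90, draw]
RT 270: heading 90 -> 180
FD 5.8: (0,27) -> (-5.8,27) [heading=180, draw]
FD 7.3: (-5.8,27) -> (-13.1,27) [heading=180, draw]
FD 6.2: (-13.1,27) -> (-19.3,27) [heading=180, draw]
LT 180: heading 180 -> 0
FD 7: (-19.3,27) -> (-12.3,27) [heading=0, draw]
Final: pos=(-12.3,27), heading=0, 11 segment(s) drawn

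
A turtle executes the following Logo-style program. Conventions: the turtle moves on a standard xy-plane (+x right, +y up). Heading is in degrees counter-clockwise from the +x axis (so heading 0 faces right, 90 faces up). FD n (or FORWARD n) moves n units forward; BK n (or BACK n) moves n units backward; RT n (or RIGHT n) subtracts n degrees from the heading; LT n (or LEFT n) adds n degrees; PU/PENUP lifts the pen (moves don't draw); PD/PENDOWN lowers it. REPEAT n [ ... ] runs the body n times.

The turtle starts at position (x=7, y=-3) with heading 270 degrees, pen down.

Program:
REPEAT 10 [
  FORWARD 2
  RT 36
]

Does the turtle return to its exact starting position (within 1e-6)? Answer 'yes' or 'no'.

Executing turtle program step by step:
Start: pos=(7,-3), heading=270, pen down
REPEAT 10 [
  -- iteration 1/10 --
  FD 2: (7,-3) -> (7,-5) [heading=270, draw]
  RT 36: heading 270 -> 234
  -- iteration 2/10 --
  FD 2: (7,-5) -> (5.824,-6.618) [heading=234, draw]
  RT 36: heading 234 -> 198
  -- iteration 3/10 --
  FD 2: (5.824,-6.618) -> (3.922,-7.236) [heading=198, draw]
  RT 36: heading 198 -> 162
  -- iteration 4/10 --
  FD 2: (3.922,-7.236) -> (2.02,-6.618) [heading=162, draw]
  RT 36: heading 162 -> 126
  -- iteration 5/10 --
  FD 2: (2.02,-6.618) -> (0.845,-5) [heading=126, draw]
  RT 36: heading 126 -> 90
  -- iteration 6/10 --
  FD 2: (0.845,-5) -> (0.845,-3) [heading=90, draw]
  RT 36: heading 90 -> 54
  -- iteration 7/10 --
  FD 2: (0.845,-3) -> (2.02,-1.382) [heading=54, draw]
  RT 36: heading 54 -> 18
  -- iteration 8/10 --
  FD 2: (2.02,-1.382) -> (3.922,-0.764) [heading=18, draw]
  RT 36: heading 18 -> 342
  -- iteration 9/10 --
  FD 2: (3.922,-0.764) -> (5.824,-1.382) [heading=342, draw]
  RT 36: heading 342 -> 306
  -- iteration 10/10 --
  FD 2: (5.824,-1.382) -> (7,-3) [heading=306, draw]
  RT 36: heading 306 -> 270
]
Final: pos=(7,-3), heading=270, 10 segment(s) drawn

Start position: (7, -3)
Final position: (7, -3)
Distance = 0; < 1e-6 -> CLOSED

Answer: yes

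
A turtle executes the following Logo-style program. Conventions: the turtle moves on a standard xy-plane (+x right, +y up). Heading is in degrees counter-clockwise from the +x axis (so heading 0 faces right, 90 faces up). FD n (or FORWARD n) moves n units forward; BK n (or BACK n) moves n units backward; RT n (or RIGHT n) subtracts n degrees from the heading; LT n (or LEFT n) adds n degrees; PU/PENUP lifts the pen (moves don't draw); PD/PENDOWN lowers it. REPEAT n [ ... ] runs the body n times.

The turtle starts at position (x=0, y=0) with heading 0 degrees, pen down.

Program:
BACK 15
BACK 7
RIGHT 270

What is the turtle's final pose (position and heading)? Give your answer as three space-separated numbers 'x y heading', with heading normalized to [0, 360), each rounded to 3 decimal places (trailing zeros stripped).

Answer: -22 0 90

Derivation:
Executing turtle program step by step:
Start: pos=(0,0), heading=0, pen down
BK 15: (0,0) -> (-15,0) [heading=0, draw]
BK 7: (-15,0) -> (-22,0) [heading=0, draw]
RT 270: heading 0 -> 90
Final: pos=(-22,0), heading=90, 2 segment(s) drawn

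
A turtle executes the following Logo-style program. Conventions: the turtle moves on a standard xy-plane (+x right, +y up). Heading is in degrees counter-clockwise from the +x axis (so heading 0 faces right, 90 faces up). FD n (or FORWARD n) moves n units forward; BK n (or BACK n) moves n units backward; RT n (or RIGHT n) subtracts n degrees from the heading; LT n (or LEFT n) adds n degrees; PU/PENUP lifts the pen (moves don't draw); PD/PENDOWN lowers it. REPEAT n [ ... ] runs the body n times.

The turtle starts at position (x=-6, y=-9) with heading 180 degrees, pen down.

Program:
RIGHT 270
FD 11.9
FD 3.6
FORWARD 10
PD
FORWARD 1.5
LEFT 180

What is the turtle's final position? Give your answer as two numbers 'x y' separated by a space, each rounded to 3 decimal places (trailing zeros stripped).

Answer: -6 -36

Derivation:
Executing turtle program step by step:
Start: pos=(-6,-9), heading=180, pen down
RT 270: heading 180 -> 270
FD 11.9: (-6,-9) -> (-6,-20.9) [heading=270, draw]
FD 3.6: (-6,-20.9) -> (-6,-24.5) [heading=270, draw]
FD 10: (-6,-24.5) -> (-6,-34.5) [heading=270, draw]
PD: pen down
FD 1.5: (-6,-34.5) -> (-6,-36) [heading=270, draw]
LT 180: heading 270 -> 90
Final: pos=(-6,-36), heading=90, 4 segment(s) drawn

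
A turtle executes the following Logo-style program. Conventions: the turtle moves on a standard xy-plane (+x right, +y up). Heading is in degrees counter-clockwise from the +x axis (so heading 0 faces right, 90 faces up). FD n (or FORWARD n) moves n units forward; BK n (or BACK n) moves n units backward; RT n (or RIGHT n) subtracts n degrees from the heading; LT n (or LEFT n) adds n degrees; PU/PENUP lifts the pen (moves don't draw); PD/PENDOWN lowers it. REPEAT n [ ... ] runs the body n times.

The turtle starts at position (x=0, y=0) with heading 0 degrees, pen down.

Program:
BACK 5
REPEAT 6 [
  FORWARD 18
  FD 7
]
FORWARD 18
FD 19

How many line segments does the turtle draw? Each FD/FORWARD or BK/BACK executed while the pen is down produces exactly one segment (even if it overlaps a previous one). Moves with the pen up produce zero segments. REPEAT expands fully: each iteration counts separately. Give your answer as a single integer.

Answer: 15

Derivation:
Executing turtle program step by step:
Start: pos=(0,0), heading=0, pen down
BK 5: (0,0) -> (-5,0) [heading=0, draw]
REPEAT 6 [
  -- iteration 1/6 --
  FD 18: (-5,0) -> (13,0) [heading=0, draw]
  FD 7: (13,0) -> (20,0) [heading=0, draw]
  -- iteration 2/6 --
  FD 18: (20,0) -> (38,0) [heading=0, draw]
  FD 7: (38,0) -> (45,0) [heading=0, draw]
  -- iteration 3/6 --
  FD 18: (45,0) -> (63,0) [heading=0, draw]
  FD 7: (63,0) -> (70,0) [heading=0, draw]
  -- iteration 4/6 --
  FD 18: (70,0) -> (88,0) [heading=0, draw]
  FD 7: (88,0) -> (95,0) [heading=0, draw]
  -- iteration 5/6 --
  FD 18: (95,0) -> (113,0) [heading=0, draw]
  FD 7: (113,0) -> (120,0) [heading=0, draw]
  -- iteration 6/6 --
  FD 18: (120,0) -> (138,0) [heading=0, draw]
  FD 7: (138,0) -> (145,0) [heading=0, draw]
]
FD 18: (145,0) -> (163,0) [heading=0, draw]
FD 19: (163,0) -> (182,0) [heading=0, draw]
Final: pos=(182,0), heading=0, 15 segment(s) drawn
Segments drawn: 15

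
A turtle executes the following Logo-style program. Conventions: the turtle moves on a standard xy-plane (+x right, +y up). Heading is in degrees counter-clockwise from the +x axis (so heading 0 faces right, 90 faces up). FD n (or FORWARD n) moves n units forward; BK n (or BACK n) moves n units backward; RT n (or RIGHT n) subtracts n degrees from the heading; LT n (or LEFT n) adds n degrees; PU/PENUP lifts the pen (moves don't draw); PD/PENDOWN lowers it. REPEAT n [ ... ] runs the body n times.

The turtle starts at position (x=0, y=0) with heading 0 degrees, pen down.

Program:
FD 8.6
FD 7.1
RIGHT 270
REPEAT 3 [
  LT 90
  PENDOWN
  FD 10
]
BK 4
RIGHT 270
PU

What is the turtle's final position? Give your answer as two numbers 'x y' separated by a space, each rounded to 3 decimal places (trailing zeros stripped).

Answer: 11.7 -10

Derivation:
Executing turtle program step by step:
Start: pos=(0,0), heading=0, pen down
FD 8.6: (0,0) -> (8.6,0) [heading=0, draw]
FD 7.1: (8.6,0) -> (15.7,0) [heading=0, draw]
RT 270: heading 0 -> 90
REPEAT 3 [
  -- iteration 1/3 --
  LT 90: heading 90 -> 180
  PD: pen down
  FD 10: (15.7,0) -> (5.7,0) [heading=180, draw]
  -- iteration 2/3 --
  LT 90: heading 180 -> 270
  PD: pen down
  FD 10: (5.7,0) -> (5.7,-10) [heading=270, draw]
  -- iteration 3/3 --
  LT 90: heading 270 -> 0
  PD: pen down
  FD 10: (5.7,-10) -> (15.7,-10) [heading=0, draw]
]
BK 4: (15.7,-10) -> (11.7,-10) [heading=0, draw]
RT 270: heading 0 -> 90
PU: pen up
Final: pos=(11.7,-10), heading=90, 6 segment(s) drawn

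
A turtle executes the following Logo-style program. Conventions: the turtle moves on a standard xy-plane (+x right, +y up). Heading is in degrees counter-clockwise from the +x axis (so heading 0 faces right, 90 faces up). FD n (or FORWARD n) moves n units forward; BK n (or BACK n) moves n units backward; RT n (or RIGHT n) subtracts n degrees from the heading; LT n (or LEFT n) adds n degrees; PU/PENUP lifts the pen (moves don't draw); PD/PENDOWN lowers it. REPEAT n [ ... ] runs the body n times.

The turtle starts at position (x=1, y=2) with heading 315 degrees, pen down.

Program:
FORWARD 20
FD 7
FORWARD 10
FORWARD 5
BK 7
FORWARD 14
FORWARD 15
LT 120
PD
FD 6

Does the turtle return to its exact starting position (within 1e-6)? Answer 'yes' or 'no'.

Answer: no

Derivation:
Executing turtle program step by step:
Start: pos=(1,2), heading=315, pen down
FD 20: (1,2) -> (15.142,-12.142) [heading=315, draw]
FD 7: (15.142,-12.142) -> (20.092,-17.092) [heading=315, draw]
FD 10: (20.092,-17.092) -> (27.163,-24.163) [heading=315, draw]
FD 5: (27.163,-24.163) -> (30.698,-27.698) [heading=315, draw]
BK 7: (30.698,-27.698) -> (25.749,-22.749) [heading=315, draw]
FD 14: (25.749,-22.749) -> (35.648,-32.648) [heading=315, draw]
FD 15: (35.648,-32.648) -> (46.255,-43.255) [heading=315, draw]
LT 120: heading 315 -> 75
PD: pen down
FD 6: (46.255,-43.255) -> (47.808,-37.459) [heading=75, draw]
Final: pos=(47.808,-37.459), heading=75, 8 segment(s) drawn

Start position: (1, 2)
Final position: (47.808, -37.459)
Distance = 61.221; >= 1e-6 -> NOT closed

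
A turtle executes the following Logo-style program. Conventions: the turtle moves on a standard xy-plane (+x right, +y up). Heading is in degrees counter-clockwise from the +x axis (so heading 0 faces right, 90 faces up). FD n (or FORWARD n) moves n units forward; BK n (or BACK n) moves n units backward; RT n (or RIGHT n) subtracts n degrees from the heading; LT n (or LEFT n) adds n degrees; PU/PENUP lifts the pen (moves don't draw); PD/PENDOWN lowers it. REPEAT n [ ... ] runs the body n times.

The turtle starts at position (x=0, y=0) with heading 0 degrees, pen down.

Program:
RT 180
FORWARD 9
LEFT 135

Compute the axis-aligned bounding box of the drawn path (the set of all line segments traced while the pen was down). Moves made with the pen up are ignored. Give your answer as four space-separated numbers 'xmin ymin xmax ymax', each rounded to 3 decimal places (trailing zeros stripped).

Answer: -9 0 0 0

Derivation:
Executing turtle program step by step:
Start: pos=(0,0), heading=0, pen down
RT 180: heading 0 -> 180
FD 9: (0,0) -> (-9,0) [heading=180, draw]
LT 135: heading 180 -> 315
Final: pos=(-9,0), heading=315, 1 segment(s) drawn

Segment endpoints: x in {-9, 0}, y in {0, 0}
xmin=-9, ymin=0, xmax=0, ymax=0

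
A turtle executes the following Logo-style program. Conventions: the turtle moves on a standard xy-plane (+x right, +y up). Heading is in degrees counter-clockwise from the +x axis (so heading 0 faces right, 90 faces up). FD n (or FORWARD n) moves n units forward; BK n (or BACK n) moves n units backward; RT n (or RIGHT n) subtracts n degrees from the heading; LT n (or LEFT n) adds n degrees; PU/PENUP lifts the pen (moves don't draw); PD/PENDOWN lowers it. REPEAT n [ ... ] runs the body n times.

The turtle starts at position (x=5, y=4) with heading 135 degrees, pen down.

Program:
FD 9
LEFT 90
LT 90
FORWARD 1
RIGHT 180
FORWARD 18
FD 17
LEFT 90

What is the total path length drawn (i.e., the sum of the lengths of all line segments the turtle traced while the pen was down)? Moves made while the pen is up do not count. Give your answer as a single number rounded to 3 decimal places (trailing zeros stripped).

Answer: 45

Derivation:
Executing turtle program step by step:
Start: pos=(5,4), heading=135, pen down
FD 9: (5,4) -> (-1.364,10.364) [heading=135, draw]
LT 90: heading 135 -> 225
LT 90: heading 225 -> 315
FD 1: (-1.364,10.364) -> (-0.657,9.657) [heading=315, draw]
RT 180: heading 315 -> 135
FD 18: (-0.657,9.657) -> (-13.385,22.385) [heading=135, draw]
FD 17: (-13.385,22.385) -> (-25.406,34.406) [heading=135, draw]
LT 90: heading 135 -> 225
Final: pos=(-25.406,34.406), heading=225, 4 segment(s) drawn

Segment lengths:
  seg 1: (5,4) -> (-1.364,10.364), length = 9
  seg 2: (-1.364,10.364) -> (-0.657,9.657), length = 1
  seg 3: (-0.657,9.657) -> (-13.385,22.385), length = 18
  seg 4: (-13.385,22.385) -> (-25.406,34.406), length = 17
Total = 45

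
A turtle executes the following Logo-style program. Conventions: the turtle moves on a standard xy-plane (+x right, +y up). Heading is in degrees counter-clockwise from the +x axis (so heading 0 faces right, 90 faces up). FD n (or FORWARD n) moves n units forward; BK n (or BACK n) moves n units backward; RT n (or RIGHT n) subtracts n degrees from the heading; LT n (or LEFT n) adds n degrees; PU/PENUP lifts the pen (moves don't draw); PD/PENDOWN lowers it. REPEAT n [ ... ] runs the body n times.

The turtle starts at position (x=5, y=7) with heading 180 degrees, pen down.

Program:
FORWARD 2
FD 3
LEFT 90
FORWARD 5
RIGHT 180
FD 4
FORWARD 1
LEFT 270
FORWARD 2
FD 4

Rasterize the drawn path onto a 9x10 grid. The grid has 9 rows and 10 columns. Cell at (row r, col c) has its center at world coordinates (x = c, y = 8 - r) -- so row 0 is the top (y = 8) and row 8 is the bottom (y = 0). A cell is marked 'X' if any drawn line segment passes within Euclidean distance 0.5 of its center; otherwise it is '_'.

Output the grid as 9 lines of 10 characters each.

Segment 0: (5,7) -> (3,7)
Segment 1: (3,7) -> (0,7)
Segment 2: (0,7) -> (-0,2)
Segment 3: (-0,2) -> (-0,6)
Segment 4: (-0,6) -> (-0,7)
Segment 5: (-0,7) -> (2,7)
Segment 6: (2,7) -> (6,7)

Answer: __________
XXXXXXX___
X_________
X_________
X_________
X_________
X_________
__________
__________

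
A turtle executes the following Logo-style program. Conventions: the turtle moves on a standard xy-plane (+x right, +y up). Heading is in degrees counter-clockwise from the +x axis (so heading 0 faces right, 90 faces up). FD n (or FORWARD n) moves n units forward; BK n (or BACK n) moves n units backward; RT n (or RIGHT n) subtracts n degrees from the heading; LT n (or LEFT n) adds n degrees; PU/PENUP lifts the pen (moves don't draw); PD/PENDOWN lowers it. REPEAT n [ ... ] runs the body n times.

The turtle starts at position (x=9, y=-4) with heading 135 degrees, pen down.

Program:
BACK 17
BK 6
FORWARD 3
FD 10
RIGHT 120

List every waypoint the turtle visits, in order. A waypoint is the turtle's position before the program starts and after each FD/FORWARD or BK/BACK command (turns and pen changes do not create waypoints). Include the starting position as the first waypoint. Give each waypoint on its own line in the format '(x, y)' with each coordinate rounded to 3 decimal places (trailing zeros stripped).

Executing turtle program step by step:
Start: pos=(9,-4), heading=135, pen down
BK 17: (9,-4) -> (21.021,-16.021) [heading=135, draw]
BK 6: (21.021,-16.021) -> (25.263,-20.263) [heading=135, draw]
FD 3: (25.263,-20.263) -> (23.142,-18.142) [heading=135, draw]
FD 10: (23.142,-18.142) -> (16.071,-11.071) [heading=135, draw]
RT 120: heading 135 -> 15
Final: pos=(16.071,-11.071), heading=15, 4 segment(s) drawn
Waypoints (5 total):
(9, -4)
(21.021, -16.021)
(25.263, -20.263)
(23.142, -18.142)
(16.071, -11.071)

Answer: (9, -4)
(21.021, -16.021)
(25.263, -20.263)
(23.142, -18.142)
(16.071, -11.071)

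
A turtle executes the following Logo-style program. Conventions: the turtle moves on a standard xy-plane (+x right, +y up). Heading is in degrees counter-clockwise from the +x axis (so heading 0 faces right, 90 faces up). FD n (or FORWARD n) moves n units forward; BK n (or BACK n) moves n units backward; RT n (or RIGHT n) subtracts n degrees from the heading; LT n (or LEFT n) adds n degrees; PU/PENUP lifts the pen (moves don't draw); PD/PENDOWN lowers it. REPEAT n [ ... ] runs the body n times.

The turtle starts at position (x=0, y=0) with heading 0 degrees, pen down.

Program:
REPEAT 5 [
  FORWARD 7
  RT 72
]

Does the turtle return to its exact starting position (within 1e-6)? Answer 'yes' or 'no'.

Executing turtle program step by step:
Start: pos=(0,0), heading=0, pen down
REPEAT 5 [
  -- iteration 1/5 --
  FD 7: (0,0) -> (7,0) [heading=0, draw]
  RT 72: heading 0 -> 288
  -- iteration 2/5 --
  FD 7: (7,0) -> (9.163,-6.657) [heading=288, draw]
  RT 72: heading 288 -> 216
  -- iteration 3/5 --
  FD 7: (9.163,-6.657) -> (3.5,-10.772) [heading=216, draw]
  RT 72: heading 216 -> 144
  -- iteration 4/5 --
  FD 7: (3.5,-10.772) -> (-2.163,-6.657) [heading=144, draw]
  RT 72: heading 144 -> 72
  -- iteration 5/5 --
  FD 7: (-2.163,-6.657) -> (0,0) [heading=72, draw]
  RT 72: heading 72 -> 0
]
Final: pos=(0,0), heading=0, 5 segment(s) drawn

Start position: (0, 0)
Final position: (0, 0)
Distance = 0; < 1e-6 -> CLOSED

Answer: yes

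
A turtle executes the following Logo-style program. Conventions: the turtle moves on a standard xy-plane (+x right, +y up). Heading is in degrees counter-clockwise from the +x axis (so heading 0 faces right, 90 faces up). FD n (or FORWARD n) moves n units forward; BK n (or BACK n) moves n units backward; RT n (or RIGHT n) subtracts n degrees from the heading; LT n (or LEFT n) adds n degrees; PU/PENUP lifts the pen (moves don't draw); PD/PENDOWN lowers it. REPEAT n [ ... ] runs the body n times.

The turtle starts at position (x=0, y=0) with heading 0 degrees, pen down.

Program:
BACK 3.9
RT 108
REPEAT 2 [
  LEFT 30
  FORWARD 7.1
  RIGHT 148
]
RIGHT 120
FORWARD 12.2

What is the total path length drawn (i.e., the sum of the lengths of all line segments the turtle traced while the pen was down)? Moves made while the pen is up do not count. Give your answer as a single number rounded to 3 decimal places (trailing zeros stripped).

Executing turtle program step by step:
Start: pos=(0,0), heading=0, pen down
BK 3.9: (0,0) -> (-3.9,0) [heading=0, draw]
RT 108: heading 0 -> 252
REPEAT 2 [
  -- iteration 1/2 --
  LT 30: heading 252 -> 282
  FD 7.1: (-3.9,0) -> (-2.424,-6.945) [heading=282, draw]
  RT 148: heading 282 -> 134
  -- iteration 2/2 --
  LT 30: heading 134 -> 164
  FD 7.1: (-2.424,-6.945) -> (-9.249,-4.988) [heading=164, draw]
  RT 148: heading 164 -> 16
]
RT 120: heading 16 -> 256
FD 12.2: (-9.249,-4.988) -> (-12.2,-16.825) [heading=256, draw]
Final: pos=(-12.2,-16.825), heading=256, 4 segment(s) drawn

Segment lengths:
  seg 1: (0,0) -> (-3.9,0), length = 3.9
  seg 2: (-3.9,0) -> (-2.424,-6.945), length = 7.1
  seg 3: (-2.424,-6.945) -> (-9.249,-4.988), length = 7.1
  seg 4: (-9.249,-4.988) -> (-12.2,-16.825), length = 12.2
Total = 30.3

Answer: 30.3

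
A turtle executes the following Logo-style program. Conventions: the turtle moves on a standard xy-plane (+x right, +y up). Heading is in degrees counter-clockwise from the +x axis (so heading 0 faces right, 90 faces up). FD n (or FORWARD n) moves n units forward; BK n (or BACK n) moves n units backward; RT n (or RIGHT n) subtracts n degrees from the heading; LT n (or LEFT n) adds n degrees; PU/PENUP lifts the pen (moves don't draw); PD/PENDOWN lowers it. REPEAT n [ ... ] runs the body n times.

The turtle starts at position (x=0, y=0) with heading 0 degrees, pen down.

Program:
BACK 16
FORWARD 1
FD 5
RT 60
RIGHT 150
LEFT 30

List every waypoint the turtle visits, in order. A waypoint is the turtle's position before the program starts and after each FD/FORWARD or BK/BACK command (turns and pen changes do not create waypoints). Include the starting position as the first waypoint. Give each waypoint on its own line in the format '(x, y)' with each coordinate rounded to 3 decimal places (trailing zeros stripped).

Executing turtle program step by step:
Start: pos=(0,0), heading=0, pen down
BK 16: (0,0) -> (-16,0) [heading=0, draw]
FD 1: (-16,0) -> (-15,0) [heading=0, draw]
FD 5: (-15,0) -> (-10,0) [heading=0, draw]
RT 60: heading 0 -> 300
RT 150: heading 300 -> 150
LT 30: heading 150 -> 180
Final: pos=(-10,0), heading=180, 3 segment(s) drawn
Waypoints (4 total):
(0, 0)
(-16, 0)
(-15, 0)
(-10, 0)

Answer: (0, 0)
(-16, 0)
(-15, 0)
(-10, 0)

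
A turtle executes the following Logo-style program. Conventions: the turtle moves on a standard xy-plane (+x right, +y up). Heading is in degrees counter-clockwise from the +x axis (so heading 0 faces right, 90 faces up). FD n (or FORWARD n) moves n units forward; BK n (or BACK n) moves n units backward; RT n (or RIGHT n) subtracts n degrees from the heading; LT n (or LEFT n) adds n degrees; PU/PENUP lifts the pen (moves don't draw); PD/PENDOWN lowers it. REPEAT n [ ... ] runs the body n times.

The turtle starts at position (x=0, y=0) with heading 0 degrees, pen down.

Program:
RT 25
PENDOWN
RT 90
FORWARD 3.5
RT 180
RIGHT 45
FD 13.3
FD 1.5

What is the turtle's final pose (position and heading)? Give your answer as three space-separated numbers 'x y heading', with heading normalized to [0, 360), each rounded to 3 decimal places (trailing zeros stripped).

Executing turtle program step by step:
Start: pos=(0,0), heading=0, pen down
RT 25: heading 0 -> 335
PD: pen down
RT 90: heading 335 -> 245
FD 3.5: (0,0) -> (-1.479,-3.172) [heading=245, draw]
RT 180: heading 245 -> 65
RT 45: heading 65 -> 20
FD 13.3: (-1.479,-3.172) -> (11.019,1.377) [heading=20, draw]
FD 1.5: (11.019,1.377) -> (12.428,1.89) [heading=20, draw]
Final: pos=(12.428,1.89), heading=20, 3 segment(s) drawn

Answer: 12.428 1.89 20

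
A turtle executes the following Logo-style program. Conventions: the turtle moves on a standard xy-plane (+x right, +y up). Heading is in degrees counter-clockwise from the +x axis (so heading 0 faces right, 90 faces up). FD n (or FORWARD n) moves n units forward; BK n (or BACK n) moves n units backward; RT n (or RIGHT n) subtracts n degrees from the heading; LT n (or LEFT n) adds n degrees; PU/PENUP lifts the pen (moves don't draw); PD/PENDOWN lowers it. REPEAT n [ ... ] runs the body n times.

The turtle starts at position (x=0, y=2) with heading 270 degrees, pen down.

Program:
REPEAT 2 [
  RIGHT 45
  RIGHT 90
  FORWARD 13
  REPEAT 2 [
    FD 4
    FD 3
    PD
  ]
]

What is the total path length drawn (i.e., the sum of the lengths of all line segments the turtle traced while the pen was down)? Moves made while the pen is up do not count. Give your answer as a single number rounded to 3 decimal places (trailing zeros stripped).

Executing turtle program step by step:
Start: pos=(0,2), heading=270, pen down
REPEAT 2 [
  -- iteration 1/2 --
  RT 45: heading 270 -> 225
  RT 90: heading 225 -> 135
  FD 13: (0,2) -> (-9.192,11.192) [heading=135, draw]
  REPEAT 2 [
    -- iteration 1/2 --
    FD 4: (-9.192,11.192) -> (-12.021,14.021) [heading=135, draw]
    FD 3: (-12.021,14.021) -> (-14.142,16.142) [heading=135, draw]
    PD: pen down
    -- iteration 2/2 --
    FD 4: (-14.142,16.142) -> (-16.971,18.971) [heading=135, draw]
    FD 3: (-16.971,18.971) -> (-19.092,21.092) [heading=135, draw]
    PD: pen down
  ]
  -- iteration 2/2 --
  RT 45: heading 135 -> 90
  RT 90: heading 90 -> 0
  FD 13: (-19.092,21.092) -> (-6.092,21.092) [heading=0, draw]
  REPEAT 2 [
    -- iteration 1/2 --
    FD 4: (-6.092,21.092) -> (-2.092,21.092) [heading=0, draw]
    FD 3: (-2.092,21.092) -> (0.908,21.092) [heading=0, draw]
    PD: pen down
    -- iteration 2/2 --
    FD 4: (0.908,21.092) -> (4.908,21.092) [heading=0, draw]
    FD 3: (4.908,21.092) -> (7.908,21.092) [heading=0, draw]
    PD: pen down
  ]
]
Final: pos=(7.908,21.092), heading=0, 10 segment(s) drawn

Segment lengths:
  seg 1: (0,2) -> (-9.192,11.192), length = 13
  seg 2: (-9.192,11.192) -> (-12.021,14.021), length = 4
  seg 3: (-12.021,14.021) -> (-14.142,16.142), length = 3
  seg 4: (-14.142,16.142) -> (-16.971,18.971), length = 4
  seg 5: (-16.971,18.971) -> (-19.092,21.092), length = 3
  seg 6: (-19.092,21.092) -> (-6.092,21.092), length = 13
  seg 7: (-6.092,21.092) -> (-2.092,21.092), length = 4
  seg 8: (-2.092,21.092) -> (0.908,21.092), length = 3
  seg 9: (0.908,21.092) -> (4.908,21.092), length = 4
  seg 10: (4.908,21.092) -> (7.908,21.092), length = 3
Total = 54

Answer: 54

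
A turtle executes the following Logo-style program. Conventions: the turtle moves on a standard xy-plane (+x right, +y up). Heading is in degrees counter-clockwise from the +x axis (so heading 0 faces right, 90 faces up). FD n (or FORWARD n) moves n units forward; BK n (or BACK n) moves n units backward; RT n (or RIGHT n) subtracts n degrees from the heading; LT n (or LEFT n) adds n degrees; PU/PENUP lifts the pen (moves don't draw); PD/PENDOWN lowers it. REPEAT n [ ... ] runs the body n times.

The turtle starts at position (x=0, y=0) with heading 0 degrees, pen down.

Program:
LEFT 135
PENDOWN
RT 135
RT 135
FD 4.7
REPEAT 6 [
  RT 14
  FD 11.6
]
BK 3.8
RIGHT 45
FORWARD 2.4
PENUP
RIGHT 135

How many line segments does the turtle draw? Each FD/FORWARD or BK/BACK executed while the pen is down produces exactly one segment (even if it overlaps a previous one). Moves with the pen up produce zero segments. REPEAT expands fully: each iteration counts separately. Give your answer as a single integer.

Executing turtle program step by step:
Start: pos=(0,0), heading=0, pen down
LT 135: heading 0 -> 135
PD: pen down
RT 135: heading 135 -> 0
RT 135: heading 0 -> 225
FD 4.7: (0,0) -> (-3.323,-3.323) [heading=225, draw]
REPEAT 6 [
  -- iteration 1/6 --
  RT 14: heading 225 -> 211
  FD 11.6: (-3.323,-3.323) -> (-13.267,-9.298) [heading=211, draw]
  -- iteration 2/6 --
  RT 14: heading 211 -> 197
  FD 11.6: (-13.267,-9.298) -> (-24.36,-12.689) [heading=197, draw]
  -- iteration 3/6 --
  RT 14: heading 197 -> 183
  FD 11.6: (-24.36,-12.689) -> (-35.944,-13.296) [heading=183, draw]
  -- iteration 4/6 --
  RT 14: heading 183 -> 169
  FD 11.6: (-35.944,-13.296) -> (-47.331,-11.083) [heading=169, draw]
  -- iteration 5/6 --
  RT 14: heading 169 -> 155
  FD 11.6: (-47.331,-11.083) -> (-57.844,-6.181) [heading=155, draw]
  -- iteration 6/6 --
  RT 14: heading 155 -> 141
  FD 11.6: (-57.844,-6.181) -> (-66.859,1.119) [heading=141, draw]
]
BK 3.8: (-66.859,1.119) -> (-63.906,-1.272) [heading=141, draw]
RT 45: heading 141 -> 96
FD 2.4: (-63.906,-1.272) -> (-64.156,1.115) [heading=96, draw]
PU: pen up
RT 135: heading 96 -> 321
Final: pos=(-64.156,1.115), heading=321, 9 segment(s) drawn
Segments drawn: 9

Answer: 9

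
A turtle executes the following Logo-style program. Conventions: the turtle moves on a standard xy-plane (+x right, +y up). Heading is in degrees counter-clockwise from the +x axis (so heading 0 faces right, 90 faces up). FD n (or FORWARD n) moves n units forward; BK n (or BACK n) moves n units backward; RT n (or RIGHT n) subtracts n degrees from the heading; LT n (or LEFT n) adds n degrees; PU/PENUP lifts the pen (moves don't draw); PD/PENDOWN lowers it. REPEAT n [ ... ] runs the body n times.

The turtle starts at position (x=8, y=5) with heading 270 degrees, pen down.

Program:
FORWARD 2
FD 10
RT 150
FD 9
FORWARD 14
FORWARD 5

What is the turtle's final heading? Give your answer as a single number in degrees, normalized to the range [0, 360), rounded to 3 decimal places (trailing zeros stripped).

Answer: 120

Derivation:
Executing turtle program step by step:
Start: pos=(8,5), heading=270, pen down
FD 2: (8,5) -> (8,3) [heading=270, draw]
FD 10: (8,3) -> (8,-7) [heading=270, draw]
RT 150: heading 270 -> 120
FD 9: (8,-7) -> (3.5,0.794) [heading=120, draw]
FD 14: (3.5,0.794) -> (-3.5,12.919) [heading=120, draw]
FD 5: (-3.5,12.919) -> (-6,17.249) [heading=120, draw]
Final: pos=(-6,17.249), heading=120, 5 segment(s) drawn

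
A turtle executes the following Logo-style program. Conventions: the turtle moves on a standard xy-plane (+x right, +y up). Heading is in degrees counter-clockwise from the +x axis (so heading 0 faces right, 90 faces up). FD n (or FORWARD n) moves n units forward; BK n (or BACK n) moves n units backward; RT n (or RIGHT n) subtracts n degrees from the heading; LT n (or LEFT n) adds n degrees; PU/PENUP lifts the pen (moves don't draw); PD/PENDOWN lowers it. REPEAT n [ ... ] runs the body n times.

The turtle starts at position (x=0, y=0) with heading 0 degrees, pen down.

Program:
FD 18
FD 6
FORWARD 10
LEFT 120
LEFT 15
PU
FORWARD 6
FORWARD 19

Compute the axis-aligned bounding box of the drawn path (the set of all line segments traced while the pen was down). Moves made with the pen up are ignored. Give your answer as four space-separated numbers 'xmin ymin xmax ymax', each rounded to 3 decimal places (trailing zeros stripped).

Answer: 0 0 34 0

Derivation:
Executing turtle program step by step:
Start: pos=(0,0), heading=0, pen down
FD 18: (0,0) -> (18,0) [heading=0, draw]
FD 6: (18,0) -> (24,0) [heading=0, draw]
FD 10: (24,0) -> (34,0) [heading=0, draw]
LT 120: heading 0 -> 120
LT 15: heading 120 -> 135
PU: pen up
FD 6: (34,0) -> (29.757,4.243) [heading=135, move]
FD 19: (29.757,4.243) -> (16.322,17.678) [heading=135, move]
Final: pos=(16.322,17.678), heading=135, 3 segment(s) drawn

Segment endpoints: x in {0, 18, 24, 34}, y in {0}
xmin=0, ymin=0, xmax=34, ymax=0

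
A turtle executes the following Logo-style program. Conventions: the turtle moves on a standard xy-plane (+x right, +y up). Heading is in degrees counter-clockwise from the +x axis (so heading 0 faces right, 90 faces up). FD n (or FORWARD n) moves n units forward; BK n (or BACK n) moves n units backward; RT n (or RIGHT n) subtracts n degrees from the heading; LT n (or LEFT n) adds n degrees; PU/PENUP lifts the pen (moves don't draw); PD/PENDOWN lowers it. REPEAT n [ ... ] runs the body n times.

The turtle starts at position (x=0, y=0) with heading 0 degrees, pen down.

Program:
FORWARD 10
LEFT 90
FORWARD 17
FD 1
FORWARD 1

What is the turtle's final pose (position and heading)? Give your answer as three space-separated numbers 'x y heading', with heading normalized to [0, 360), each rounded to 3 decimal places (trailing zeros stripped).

Answer: 10 19 90

Derivation:
Executing turtle program step by step:
Start: pos=(0,0), heading=0, pen down
FD 10: (0,0) -> (10,0) [heading=0, draw]
LT 90: heading 0 -> 90
FD 17: (10,0) -> (10,17) [heading=90, draw]
FD 1: (10,17) -> (10,18) [heading=90, draw]
FD 1: (10,18) -> (10,19) [heading=90, draw]
Final: pos=(10,19), heading=90, 4 segment(s) drawn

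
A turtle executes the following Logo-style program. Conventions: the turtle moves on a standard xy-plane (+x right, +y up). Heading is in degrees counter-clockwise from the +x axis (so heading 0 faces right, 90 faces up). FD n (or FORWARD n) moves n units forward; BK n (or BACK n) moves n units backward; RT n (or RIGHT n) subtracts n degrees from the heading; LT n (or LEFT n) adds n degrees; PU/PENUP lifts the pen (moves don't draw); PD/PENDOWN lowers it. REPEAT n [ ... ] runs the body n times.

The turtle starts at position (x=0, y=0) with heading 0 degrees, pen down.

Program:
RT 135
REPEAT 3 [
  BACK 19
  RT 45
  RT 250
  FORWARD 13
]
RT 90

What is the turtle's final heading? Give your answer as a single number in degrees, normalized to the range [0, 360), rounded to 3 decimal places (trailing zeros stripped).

Executing turtle program step by step:
Start: pos=(0,0), heading=0, pen down
RT 135: heading 0 -> 225
REPEAT 3 [
  -- iteration 1/3 --
  BK 19: (0,0) -> (13.435,13.435) [heading=225, draw]
  RT 45: heading 225 -> 180
  RT 250: heading 180 -> 290
  FD 13: (13.435,13.435) -> (17.881,1.219) [heading=290, draw]
  -- iteration 2/3 --
  BK 19: (17.881,1.219) -> (11.383,19.073) [heading=290, draw]
  RT 45: heading 290 -> 245
  RT 250: heading 245 -> 355
  FD 13: (11.383,19.073) -> (24.333,17.94) [heading=355, draw]
  -- iteration 3/3 --
  BK 19: (24.333,17.94) -> (5.406,19.596) [heading=355, draw]
  RT 45: heading 355 -> 310
  RT 250: heading 310 -> 60
  FD 13: (5.406,19.596) -> (11.906,30.854) [heading=60, draw]
]
RT 90: heading 60 -> 330
Final: pos=(11.906,30.854), heading=330, 6 segment(s) drawn

Answer: 330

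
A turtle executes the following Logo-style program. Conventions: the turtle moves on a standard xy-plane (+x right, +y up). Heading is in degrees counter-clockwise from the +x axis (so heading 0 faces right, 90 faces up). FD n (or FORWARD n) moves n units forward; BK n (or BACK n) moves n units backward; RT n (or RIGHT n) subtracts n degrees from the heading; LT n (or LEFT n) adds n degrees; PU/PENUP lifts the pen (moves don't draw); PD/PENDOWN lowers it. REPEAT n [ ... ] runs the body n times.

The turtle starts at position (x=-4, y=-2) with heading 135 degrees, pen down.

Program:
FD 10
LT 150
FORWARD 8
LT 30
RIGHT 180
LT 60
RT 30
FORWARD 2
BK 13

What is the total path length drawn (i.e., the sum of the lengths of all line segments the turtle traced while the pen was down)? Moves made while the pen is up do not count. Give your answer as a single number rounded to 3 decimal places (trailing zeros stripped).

Executing turtle program step by step:
Start: pos=(-4,-2), heading=135, pen down
FD 10: (-4,-2) -> (-11.071,5.071) [heading=135, draw]
LT 150: heading 135 -> 285
FD 8: (-11.071,5.071) -> (-9.001,-2.656) [heading=285, draw]
LT 30: heading 285 -> 315
RT 180: heading 315 -> 135
LT 60: heading 135 -> 195
RT 30: heading 195 -> 165
FD 2: (-9.001,-2.656) -> (-10.932,-2.139) [heading=165, draw]
BK 13: (-10.932,-2.139) -> (1.625,-5.503) [heading=165, draw]
Final: pos=(1.625,-5.503), heading=165, 4 segment(s) drawn

Segment lengths:
  seg 1: (-4,-2) -> (-11.071,5.071), length = 10
  seg 2: (-11.071,5.071) -> (-9.001,-2.656), length = 8
  seg 3: (-9.001,-2.656) -> (-10.932,-2.139), length = 2
  seg 4: (-10.932,-2.139) -> (1.625,-5.503), length = 13
Total = 33

Answer: 33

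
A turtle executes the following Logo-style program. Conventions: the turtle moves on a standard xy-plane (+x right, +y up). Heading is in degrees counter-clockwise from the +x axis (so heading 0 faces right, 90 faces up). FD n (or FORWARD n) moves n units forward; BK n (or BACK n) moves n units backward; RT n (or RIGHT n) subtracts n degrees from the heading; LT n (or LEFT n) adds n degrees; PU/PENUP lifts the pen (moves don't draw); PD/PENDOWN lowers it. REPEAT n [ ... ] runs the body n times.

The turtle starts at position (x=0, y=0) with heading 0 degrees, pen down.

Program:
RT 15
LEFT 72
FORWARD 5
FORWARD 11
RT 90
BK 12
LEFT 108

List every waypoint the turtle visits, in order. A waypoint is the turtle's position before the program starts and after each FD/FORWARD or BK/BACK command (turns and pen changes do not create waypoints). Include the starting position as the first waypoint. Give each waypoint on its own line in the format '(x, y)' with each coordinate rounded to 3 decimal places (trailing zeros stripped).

Answer: (0, 0)
(2.723, 4.193)
(8.714, 13.419)
(-1.35, 19.954)

Derivation:
Executing turtle program step by step:
Start: pos=(0,0), heading=0, pen down
RT 15: heading 0 -> 345
LT 72: heading 345 -> 57
FD 5: (0,0) -> (2.723,4.193) [heading=57, draw]
FD 11: (2.723,4.193) -> (8.714,13.419) [heading=57, draw]
RT 90: heading 57 -> 327
BK 12: (8.714,13.419) -> (-1.35,19.954) [heading=327, draw]
LT 108: heading 327 -> 75
Final: pos=(-1.35,19.954), heading=75, 3 segment(s) drawn
Waypoints (4 total):
(0, 0)
(2.723, 4.193)
(8.714, 13.419)
(-1.35, 19.954)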